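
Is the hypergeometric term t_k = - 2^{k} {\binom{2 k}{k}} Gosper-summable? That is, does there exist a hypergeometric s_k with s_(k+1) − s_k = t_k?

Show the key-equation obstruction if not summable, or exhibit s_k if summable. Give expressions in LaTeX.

Compute t_(k+1)/t_k: get 4*(2*k + 1)/(k + 1).
Normal form (A,B,C) = (8*k + 4, k + 1, 1).
Solve (8*k + 4)·f(k+1) − (k)·f(k) = 1.
d = -1 from the (1,1,0) case.
Bound -1 < 0, so the key equation has no polynomial solution.

No; the degree bound rules out any f.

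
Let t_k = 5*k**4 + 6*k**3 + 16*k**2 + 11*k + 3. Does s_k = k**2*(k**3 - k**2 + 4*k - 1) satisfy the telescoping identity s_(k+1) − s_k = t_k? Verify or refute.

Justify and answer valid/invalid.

Valid — Δs_k = t_k.

s_(k+1) = (k + 1)**2*(4*k + (k + 1)**3 - (k + 1)**2 + 3)
s_(k+1) − s_k = 5*k**4 + 6*k**3 + 16*k**2 + 11*k + 3
(s_(k+1) − s_k) − t_k = 0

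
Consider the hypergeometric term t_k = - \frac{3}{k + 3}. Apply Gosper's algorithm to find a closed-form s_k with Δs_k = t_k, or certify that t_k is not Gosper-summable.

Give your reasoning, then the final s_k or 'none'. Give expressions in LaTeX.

no hypergeometric antidifference exists

Ratio r(k) = (k + 3)/(k + 4).
Gosper form: A/B · C(k+1)/C(k) with A=k + 3, B=k + 4, C=1.
f must satisfy (k + 3)·f(k+1) − (k + 3)·f(k) = 1.
Degrees (1,1,0) ⇒ d ≤ 0.
Generic f = c0 gives residual -1; -1 = 0 cannot hold, so t_k is not Gosper-summable.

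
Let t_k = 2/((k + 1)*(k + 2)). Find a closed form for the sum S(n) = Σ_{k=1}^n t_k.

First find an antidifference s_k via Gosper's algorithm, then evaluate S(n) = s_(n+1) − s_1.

r(k) = (k + 1)/(k + 3) after simplifying.
Normal form (A,B,C) = (k + 1, k + 3, 1).
Solve (k + 1)·f(k+1) − (k + 2)·f(k) = 1.
d = 1 from the (1,1,0) case.
Solve for f: f(k) = k (degree 1 ≤ 1).
Get s_k = R·t_k = 2*k/(k + 1) with R(k) = B(k−1)f(k)/C(k) = k*(k + 2).
Δs = 2/(k**2 + 3*k + 2), as required.
Σ_(k=1)^n t_k = s_(n+1) − s_(1) = (2*(n + 1)/(n + 2)) − (1), i.e. n/(n + 2).

S(n) = n/(n + 2)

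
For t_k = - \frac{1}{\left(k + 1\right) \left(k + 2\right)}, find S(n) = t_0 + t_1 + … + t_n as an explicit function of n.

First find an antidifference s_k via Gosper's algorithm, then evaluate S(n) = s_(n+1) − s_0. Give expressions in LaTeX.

S(n) = \frac{- n - 1}{n + 2}

Compute t_(k+1)/t_k: get (k + 1)/(k + 3).
Factor: A=k + 1; B=k + 3; C=1.
Key eq: (k + 1)·f(k+1) = (k + 2)·f(k) + (1).
d = 1 from the (1,1,0) case.
Match coefficients ⇒ f(k) = k.
Certificate R = B(k−1)f/C = k*(k + 2) gives s_k = -k/(k + 1).
Δs = -1/(k**2 + 3*k + 2), as required.
Telescope: S(n) = s_(n+1) − s_(0) = (-n - 1)/(n + 2) − (0) = (-n - 1)/(n + 2).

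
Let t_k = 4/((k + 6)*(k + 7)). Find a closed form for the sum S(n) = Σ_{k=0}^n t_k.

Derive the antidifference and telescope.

S(n) = 2*(n + 1)/(3*(n + 7))

r(k) = (k + 6)/(k + 8) after simplifying.
A = k + 6, B = k + 8, C = 1.
Need (k + 6)·f(k+1) − (k + 7)·f(k) = 1.
From deg A=1, deg B=1, deg C=0: d=1.
Solving with deg f ≤ 1: f(k) = k/6.
Then R = B(k−1)f/C = k*(k + 7)/6, so s_k = R(k)·t_k = 2*k/(3*(k + 6)).
Verify: 4/(k**2 + 13*k + 42) matches t_k.
Telescope: S(n) = s_(n+1) − s_(0) = 2*(n + 1)/(3*(n + 7)) − (0) = 2*(n + 1)/(3*(n + 7)).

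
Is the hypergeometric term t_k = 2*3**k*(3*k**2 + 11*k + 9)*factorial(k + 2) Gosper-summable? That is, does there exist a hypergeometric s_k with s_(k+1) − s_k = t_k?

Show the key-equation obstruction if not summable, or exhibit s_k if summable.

Yes. s_k = 2*3**k*k*factorial(k + 2).

r(k) = 3*(3*k**3 + 26*k**2 + 74*k + 69)/(3*k**2 + 11*k + 9) after simplifying.
Take A(k)=3*k + 9, B(k)=1, C(k)=k**2 + 11*k/3 + 3.
Set up (3*k + 9)·f(k+1) − (1)·f(k) − (k**2 + 11*k/3 + 3) = 0.
Bound: deg f ≤ 1.
Match coefficients ⇒ f(k) = k/3.
So s_k = (B(k−1)f/C)·t_k = (k/(3*k**2 + 11*k + 9))·t_k = 2*3**k*k*factorial(k + 2).
Δs = 2*3**k*(3*k**2 + 11*k + 9)*factorial(k + 2), as required.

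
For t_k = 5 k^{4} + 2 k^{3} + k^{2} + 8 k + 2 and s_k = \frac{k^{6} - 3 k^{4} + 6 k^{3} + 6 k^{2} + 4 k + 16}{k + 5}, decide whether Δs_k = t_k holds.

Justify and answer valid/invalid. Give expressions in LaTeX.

Invalid: residual \frac{3 \left(- 4 k^{5} - 29 k^{4} - 10 k^{3} - 9 k^{2} - 44 k - 2\right)}{k^{2} + 11 k + 30} ≠ 0.

s_(k+1) = (k**6 + 6*k**5 + 12*k**4 + 14*k**3 + 21*k**2 + 28*k + 30)/(k + 6)
s_(k+1) − s_k = (5*k**6 + 45*k**5 + 86*k**4 + 49*k**3 + 93*k**2 + 130*k + 54)/(k**2 + 11*k + 30)
(s_(k+1) − s_k) − t_k = 3*(-4*k**5 - 29*k**4 - 10*k**3 - 9*k**2 - 44*k - 2)/(k**2 + 11*k + 30)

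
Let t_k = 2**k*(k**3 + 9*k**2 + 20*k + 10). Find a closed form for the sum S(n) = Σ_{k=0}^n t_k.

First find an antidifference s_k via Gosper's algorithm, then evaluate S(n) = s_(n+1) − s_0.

S(n) = 2*2**n*n**3 + 12*2**n*n**2 + 22*2**n*n + 8*2**n + 2

Ratio r(k) = 2*(k**3 + 12*k**2 + 41*k + 40)/(k**3 + 9*k**2 + 20*k + 10).
Factor: A=2; B=1; C=k**3 + 9*k**2 + 20*k + 10.
f must satisfy (2)·f(k+1) − (1)·f(k) = k**3 + 9*k**2 + 20*k + 10.
deg f ≤ 3 (via 0,0,3).
Match coefficients ⇒ f(k) = k**3 + 3*k**2 + 2*k - 2.
R(k) = B(k−1)·f(k)/C(k) = (k**3 + 3*k**2 + 2*k - 2)/(k**3 + 9*k**2 + 20*k + 10); s_k = R·t_k = 2**k*(k**3 + 3*k**2 + 2*k - 2).
Check: Δs_k = 2**k*(k**3 + 9*k**2 + 20*k + 10). ✓
Σ_(k=0)^n t_k = s_(n+1) − s_(0) = (2**(n + 1)*(n**3 + 6*n**2 + 11*n + 4)) − (-2), i.e. 2*2**n*n**3 + 12*2**n*n**2 + 22*2**n*n + 8*2**n + 2.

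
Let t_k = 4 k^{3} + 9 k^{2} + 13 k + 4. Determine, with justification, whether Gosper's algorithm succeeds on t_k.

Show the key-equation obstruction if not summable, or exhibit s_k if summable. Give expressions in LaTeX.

Step 1: r(k) = (4*k**3 + 21*k**2 + 43*k + 30)/(4*k**3 + 9*k**2 + 13*k + 4).
Gosper form: A/B · C(k+1)/C(k) with A=1, B=1, C=k**3 + 9*k**2/4 + 13*k/4 + 1.
f must satisfy (1)·f(k+1) − (1)·f(k) = k**3 + 9*k**2/4 + 13*k/4 + 1.
Bound: deg f ≤ 4.
Solving with deg f ≤ 4: f(k) = k*(k**3 + k**2 + 3*k - 1)/4.
Then R = B(k−1)f/C = k*(k**3 + k**2 + 3*k - 1)/(4*k**3 + 9*k**2 + 13*k + 4), so s_k = R(k)·t_k = k*(k**3 + k**2 + 3*k - 1).
Verify: 4*k**3 + 9*k**2 + 13*k + 4 matches t_k.

Yes. s_k = k \left(k^{3} + k^{2} + 3 k - 1\right).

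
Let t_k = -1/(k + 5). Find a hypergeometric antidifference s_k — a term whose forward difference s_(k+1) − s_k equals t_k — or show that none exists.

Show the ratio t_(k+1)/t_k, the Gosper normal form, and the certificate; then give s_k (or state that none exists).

not Gosper-summable; s_k does not exist

Compute t_(k+1)/t_k: get (k + 5)/(k + 6).
A = k + 5, B = k + 6, C = 1.
Set up (k + 5)·f(k+1) − (k + 5)·f(k) − (1) = 0.
d = 0 from the (1,1,0) case.
f = c0 ⇒ A·f(k+1) − B(k−1)·f(k) − C = -1. The system {-1 = 0} is inconsistent; no antidifference.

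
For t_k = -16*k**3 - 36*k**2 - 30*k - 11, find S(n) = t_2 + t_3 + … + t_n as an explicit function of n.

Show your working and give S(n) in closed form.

Compute t_(k+1)/t_k: get (16*k**3 + 84*k**2 + 150*k + 93)/(16*k**3 + 36*k**2 + 30*k + 11).
Take A(k)=1, B(k)=1, C(k)=k**3 + 9*k**2/4 + 15*k/8 + 11/16.
Key eq: (1)·f(k+1) = (1)·f(k) + (k**3 + 9*k**2/4 + 15*k/8 + 11/16).
Degrees (0,0,3) ⇒ d ≤ 4.
Match coefficients ⇒ f(k) = k*(4*k**3 + 4*k**2 + k + 2)/16.
Certificate R = B(k−1)f/C = k*(4*k**3 + 4*k**2 + k + 2)/(16*k**3 + 36*k**2 + 30*k + 11) gives s_k = k*(-4*k**3 - 4*k**2 - k - 2).
Δs = -16*k**3 - 36*k**2 - 30*k - 11, as required.
s_(n+1) = -4*n**4 - 20*n**3 - 37*n**2 - 32*n - 11 and s_(2) = -104, so S(n) = -4*n**4 - 20*n**3 - 37*n**2 - 32*n + 93.

S(n) = -4*n**4 - 20*n**3 - 37*n**2 - 32*n + 93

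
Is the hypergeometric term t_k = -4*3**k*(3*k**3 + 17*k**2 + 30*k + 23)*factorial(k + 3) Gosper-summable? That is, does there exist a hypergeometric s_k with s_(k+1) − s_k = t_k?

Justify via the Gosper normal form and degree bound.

Ratio r(k) = 3*(3*k**4 + 38*k**3 + 177*k**2 + 365*k + 292)/(3*k**3 + 17*k**2 + 30*k + 23).
Factor: A=3*k + 12; B=1; C=k**3 + 17*k**2/3 + 10*k + 23/3.
Key eq: (3*k + 12)·f(k+1) = (1)·f(k) + (k**3 + 17*k**2/3 + 10*k + 23/3).
From deg A=1, deg B=0, deg C=3: d=2.
A polynomial solution: f(k) = (k**2 + 1)/3.
Get s_k = R·t_k = -4*3**k*(k**2 + 1)*factorial(k + 3) with R(k) = B(k−1)f(k)/C(k) = (k**2 + 1)/(3*k**3 + 17*k**2 + 30*k + 23).
Δs = -4*3**k*(3*k**3 + 17*k**2 + 30*k + 23)*factorial(k + 3), as required.

Yes. s_k = -4*3**k*(k**2 + 1)*factorial(k + 3).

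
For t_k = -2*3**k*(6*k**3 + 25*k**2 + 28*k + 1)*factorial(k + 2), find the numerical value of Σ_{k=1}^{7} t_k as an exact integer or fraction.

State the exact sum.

Ratio r(k) = 3*(6*k**4 + 61*k**3 + 225*k**2 + 348*k + 180)/(6*k**3 + 25*k**2 + 28*k + 1).
Normal form (A,B,C) = (3*k + 9, 1, k**3 + 25*k**2/6 + 14*k/3 + 1/6).
f must satisfy (3*k + 9)·f(k+1) − (1)·f(k) = k**3 + 25*k**2/6 + 14*k/3 + 1/6.
From deg A=1, deg B=0, deg C=3: d=2.
Match coefficients ⇒ f(k) = (k - 1)*(2*k + 1)/6.
Then R = B(k−1)f/C = (k - 1)*(2*k + 1)/(6*k**3 + 25*k**2 + 28*k + 1), so s_k = R(k)·t_k = -2*3**k*(k - 1)*(2*k + 1)*factorial(k + 2).
s_(k+1) − s_k = -2*3**k*(6*k**3 + 25*k**2 + 28*k + 1)*factorial(k + 2) = t_k.
Evaluate s at k=8 and k=1: -5666436518400 and 0; difference -5666436518400.

Σ = -5666436518400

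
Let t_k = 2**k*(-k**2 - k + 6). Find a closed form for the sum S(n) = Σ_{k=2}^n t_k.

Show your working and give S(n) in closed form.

Step 1: r(k) = 2*(k**2 + 3*k - 4)/(k**2 + k - 6).
So A=2 and B=1, with C=k**2 + k - 6.
Key eq: (2)·f(k+1) = (1)·f(k) + (k**2 + k - 6).
d = 2 from the (0,0,2) case.
A polynomial solution: f(k) = k**2 - 3*k - 2.
Then R = B(k−1)f/C = (k**2 - 3*k - 2)/((k - 2)*(k + 3)), so s_k = R(k)·t_k = 2**k*(-k**2 + 3*k + 2).
Verify: 2**k*(-k**2 - k + 6) matches t_k.
Σ_(k=2)^n t_k = s_(n+1) − s_(2) = (2**(n + 1)*(-n**2 + n + 4)) − (16), i.e. -2*2**n*n**2 + 2*2**n*n + 8*2**n - 16.

S(n) = -2*2**n*n**2 + 2*2**n*n + 8*2**n - 16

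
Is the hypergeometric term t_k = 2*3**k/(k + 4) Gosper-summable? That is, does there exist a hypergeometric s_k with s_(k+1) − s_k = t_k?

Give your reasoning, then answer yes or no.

No — t_k has no hypergeometric antidifference.

t_(k+1)/t_k = 3*(k + 4)/(k + 5).
Normal form (A,B,C) = (3*k + 12, k + 5, 1).
Need (3*k + 12)·f(k+1) − (k + 4)·f(k) = 1.
deg f ≤ -1 (via 1,1,0).
d = -1 < 0 ⇒ no nonzero polynomial f; not summable.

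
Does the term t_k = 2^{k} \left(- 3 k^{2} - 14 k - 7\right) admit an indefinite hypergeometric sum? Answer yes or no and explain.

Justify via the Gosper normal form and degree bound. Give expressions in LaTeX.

Yes. s_k = 2^{k} \left(- 3 k^{2} - 2 k + 3\right).

t_(k+1)/t_k = 2*(3*k**2 + 20*k + 24)/(3*k**2 + 14*k + 7).
So A=2 and B=1, with C=k**2 + 14*k/3 + 7/3.
Solve (2)·f(k+1) − (1)·f(k) = k**2 + 14*k/3 + 7/3.
Bound: deg f ≤ 2.
Coefficient equations give f(k) = (3*k**2 + 2*k - 3)/3.
So s_k = (B(k−1)f/C)·t_k = ((3*k**2 + 2*k - 3)/(3*k**2 + 14*k + 7))·t_k = 2**k*(-3*k**2 - 2*k + 3).
Δs = 2**k*(-3*k**2 - 14*k - 7), as required.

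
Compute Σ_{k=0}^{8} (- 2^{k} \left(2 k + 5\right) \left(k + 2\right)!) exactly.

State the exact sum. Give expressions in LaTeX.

Σ = -20437401598

Step 1: r(k) = 2*(k + 3)*(2*k + 7)/(2*k + 5).
Gosper form: A/B · C(k+1)/C(k) with A=2*k + 6, B=1, C=k + 5/2.
f must satisfy (2*k + 6)·f(k+1) − (1)·f(k) = k + 5/2.
Degrees (1,0,1) ⇒ d ≤ 0.
Solve for f: f(k) = 1/2 (degree 0 ≤ 0).
Then R = B(k−1)f/C = 1/(2*k + 5), so s_k = R(k)·t_k = -2**k*factorial(k + 2).
s_(k+1) − s_k = -2**k*(2*k + 5)*factorial(k + 2) = t_k.
Sum = s_(9) − s_(0); s_(9) = -20437401600, s_(0) = -2 ⇒ -20437401598.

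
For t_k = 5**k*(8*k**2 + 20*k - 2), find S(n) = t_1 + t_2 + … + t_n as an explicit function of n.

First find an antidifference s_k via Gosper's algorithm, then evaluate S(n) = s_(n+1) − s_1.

r(k) = 5*(4*k**2 + 18*k + 13)/(4*k**2 + 10*k - 1) after simplifying.
A = 5, B = 1, C = k**2 + 5*k/2 - 1/4.
Need (5)·f(k+1) − (1)·f(k) = k**2 + 5*k/2 - 1/4.
Degrees (0,0,2) ⇒ d ≤ 2.
Solve for f: f(k) = (2*k**2 - 3)/8 (degree 2 ≤ 2).
Then R = B(k−1)f/C = (2*k**2 - 3)/(2*(4*k**2 + 10*k - 1)), so s_k = R(k)·t_k = 5**k*(2*k**2 - 3).
Check: Δs_k = 5**k*(8*k**2 + 20*k - 2). ✓
Telescope: S(n) = s_(n+1) − s_(1) = 5**(n + 1)*(2*n**2 + 4*n - 1) − (-5) = 10*5**n*n**2 + 20*5**n*n - 5*5**n + 5.

S(n) = 10*5**n*n**2 + 20*5**n*n - 5*5**n + 5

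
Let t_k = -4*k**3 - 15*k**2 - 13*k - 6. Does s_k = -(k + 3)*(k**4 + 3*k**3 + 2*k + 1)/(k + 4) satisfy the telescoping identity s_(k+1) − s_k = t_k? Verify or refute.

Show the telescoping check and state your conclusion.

Invalid: residual (3*k**4 + 28*k**3 + 73*k**2 + 56*k + 23)/(k**2 + 9*k + 20) ≠ 0.

s_(k+1) = -(k + 4)*(2*k + (k + 1)**4 + 3*(k + 1)**3 + 3)/(k + 5)
s_(k+1) − s_k = (-4*k**5 - 48*k**4 - 200*k**3 - 350*k**2 - 258*k - 97)/(k**2 + 9*k + 20)
(s_(k+1) − s_k) − t_k = (3*k**4 + 28*k**3 + 73*k**2 + 56*k + 23)/(k**2 + 9*k + 20)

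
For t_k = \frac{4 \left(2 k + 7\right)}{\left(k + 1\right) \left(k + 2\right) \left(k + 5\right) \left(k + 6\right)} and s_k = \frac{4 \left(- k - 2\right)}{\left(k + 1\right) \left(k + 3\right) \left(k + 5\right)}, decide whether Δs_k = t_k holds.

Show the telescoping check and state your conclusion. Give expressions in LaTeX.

Invalid: residual \frac{12 \left(- k^{2} - 7 k - 11\right)}{k^{6} + 21 k^{5} + 175 k^{4} + 735 k^{3} + 1624 k^{2} + 1764 k + 720} ≠ 0.

s_(k+1) = 4*(-k - 3)/((k + 2)*(k + 4)*(k + 6))
s_(k+1) − s_k = 4*(2*k**3 + 18*k**2 + 52*k + 51)/(k**6 + 21*k**5 + 175*k**4 + 735*k**3 + 1624*k**2 + 1764*k + 720)
(s_(k+1) − s_k) − t_k = 12*(-k**2 - 7*k - 11)/(k**6 + 21*k**5 + 175*k**4 + 735*k**3 + 1624*k**2 + 1764*k + 720)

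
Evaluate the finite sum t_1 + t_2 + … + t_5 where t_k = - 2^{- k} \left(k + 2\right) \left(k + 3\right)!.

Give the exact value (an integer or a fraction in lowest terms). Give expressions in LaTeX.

t_(k+1)/t_k = (k + 3)*(k + 4)/(2*(k + 2)).
So A=k/2 + 2 and B=1, with C=k + 2.
Need (k/2 + 2)·f(k+1) − (1)·f(k) = k + 2.
d = 0 from the (1,0,1) case.
Coefficient equations give f(k) = 2.
Get s_k = R·t_k = -2**(1 - k)*factorial(k + 3) with R(k) = B(k−1)f(k)/C(k) = 2/(k + 2).
Δs = -(k + 2)*factorial(k + 3)/2**k, as required.
Σ_(k=1)^(5) t_k = s_(6) − s_(1) = -11340 − (-24) = -11316.

Σ = -11316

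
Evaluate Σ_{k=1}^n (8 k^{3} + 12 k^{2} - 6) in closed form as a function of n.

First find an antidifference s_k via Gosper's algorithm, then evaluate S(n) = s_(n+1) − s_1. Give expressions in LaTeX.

S(n) = 2 n \left(n^{3} + 4 n^{2} + 4 n - 2\right)

t_(k+1)/t_k = (4*(k + 1)**3 + 6*(k + 1)**2 - 3)/(4*k**3 + 6*k**2 - 3).
Gosper form: A/B · C(k+1)/C(k) with A=1, B=1, C=k**3 + 3*k**2/2 - 3/4.
Solve (1)·f(k+1) − (1)·f(k) = k**3 + 3*k**2/2 - 3/4.
deg f ≤ 4 (via 0,0,3).
Coefficient equations give f(k) = k*(k**3 - 2*k - 2)/4.
R(k) = B(k−1)·f(k)/C(k) = k*(k**3 - 2*k - 2)/(4*k**3 + 6*k**2 - 3); s_k = R·t_k = 2*k*(k**3 - 2*k - 2).
Verify: 8*k**3 + 12*k**2 - 6 matches t_k.
Σ_(k=1)^n t_k = s_(n+1) − s_(1) = (2*n**4 + 8*n**3 + 8*n**2 - 4*n - 6) − (-6), i.e. 2*n*(n**3 + 4*n**2 + 4*n - 2).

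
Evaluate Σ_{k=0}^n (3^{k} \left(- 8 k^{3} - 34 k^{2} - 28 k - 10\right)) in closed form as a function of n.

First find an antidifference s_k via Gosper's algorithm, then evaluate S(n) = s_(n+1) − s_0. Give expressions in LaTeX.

S(n) = - 12 \cdot 3^{n} n^{3} - 33 \cdot 3^{n} n^{2} - 27 \cdot 3^{n} n - 12 \cdot 3^{n} + 2

r(k) = 3*(4*k**3 + 29*k**2 + 60*k + 40)/(4*k**3 + 17*k**2 + 14*k + 5) after simplifying.
A = 3, B = 1, C = k**3 + 17*k**2/4 + 7*k/2 + 5/4.
Solve (3)·f(k+1) − (1)·f(k) = k**3 + 17*k**2/4 + 7*k/2 + 5/4.
deg f ≤ 3 (via 0,0,3).
Solve for f: f(k) = (4*k**3 - k**2 - k + 2)/8 (degree 3 ≤ 3).
Certificate R = B(k−1)f/C = (4*k**3 - k**2 - k + 2)/(2*(4*k**3 + 17*k**2 + 14*k + 5)) gives s_k = 3**k*(-4*k**3 + k**2 + k - 2).
Check: Δs_k = 3**k*(-8*k**3 - 34*k**2 - 28*k - 10). ✓
Telescope: S(n) = s_(n+1) − s_(0) = 3**(n + 1)*(-4*n**3 - 11*n**2 - 9*n - 4) − (-2) = -12*3**n*n**3 - 33*3**n*n**2 - 27*3**n*n - 12*3**n + 2.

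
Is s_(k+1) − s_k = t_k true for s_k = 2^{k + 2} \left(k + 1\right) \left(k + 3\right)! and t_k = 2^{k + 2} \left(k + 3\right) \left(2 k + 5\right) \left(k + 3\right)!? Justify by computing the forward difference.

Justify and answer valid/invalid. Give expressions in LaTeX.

s_(k+1) = 2**(k + 3)*(k + 2)*factorial(k + 4)
s_(k+1) − s_k = 2**(k + 2)*(k + 3)*(2*k + 5)*factorial(k + 3)
(s_(k+1) − s_k) − t_k = 0

Valid: the claim telescopes to t_k.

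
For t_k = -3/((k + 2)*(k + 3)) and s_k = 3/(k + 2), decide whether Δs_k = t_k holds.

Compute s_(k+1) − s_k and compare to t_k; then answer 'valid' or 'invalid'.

s_(k+1) = 3/(k + 3)
s_(k+1) − s_k = -3/((k + 2)*(k + 3))
(s_(k+1) − s_k) − t_k = 0

valid; difference matches t_k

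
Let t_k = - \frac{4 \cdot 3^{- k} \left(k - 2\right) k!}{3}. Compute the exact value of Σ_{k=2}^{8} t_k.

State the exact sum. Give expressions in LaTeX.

Σ = -17704/243

Ratio r(k) = (k**2 - 1)/(3*(k - 2)).
Take A(k)=k/3 + 1/3, B(k)=1, C(k)=k - 2.
Set up (k/3 + 1/3)·f(k+1) − (1)·f(k) − (k - 2) = 0.
Degrees (1,0,1) ⇒ d ≤ 0.
Match coefficients ⇒ f(k) = 3.
So s_k = (B(k−1)f/C)·t_k = (3/(k - 2))·t_k = -4*factorial(k)/3**k.
Verify: -4*(k - 2)*factorial(k)/(3*3**k) matches t_k.
Sum = s_(9) − s_(2); s_(9) = -17920/243, s_(2) = -8/9 ⇒ -17704/243.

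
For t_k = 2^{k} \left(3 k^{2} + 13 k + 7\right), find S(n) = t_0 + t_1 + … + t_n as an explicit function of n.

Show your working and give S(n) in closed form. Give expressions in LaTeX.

S(n) = 6 \cdot 2^{n} n^{2} + 14 \cdot 2^{n} n + 6 \cdot 2^{n} + 1

Ratio r(k) = 2*(3*k**2 + 19*k + 23)/(3*k**2 + 13*k + 7).
So A=2 and B=1, with C=k**2 + 13*k/3 + 7/3.
Set up (2)·f(k+1) − (1)·f(k) − (k**2 + 13*k/3 + 7/3) = 0.
Bound: deg f ≤ 2.
Match coefficients ⇒ f(k) = (3*k**2 + k - 1)/3.
R(k) = B(k−1)·f(k)/C(k) = (3*k**2 + k - 1)/(3*k**2 + 13*k + 7); s_k = R·t_k = 2**k*(3*k**2 + k - 1).
s_(k+1) − s_k = 2**k*(3*k**2 + 13*k + 7) = t_k.
s_(n+1) = 2**(n + 1)*(3*n**2 + 7*n + 3) and s_(0) = -1, so S(n) = 6*2**n*n**2 + 14*2**n*n + 6*2**n + 1.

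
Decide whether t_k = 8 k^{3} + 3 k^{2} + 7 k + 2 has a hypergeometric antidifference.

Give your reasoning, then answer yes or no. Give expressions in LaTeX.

r(k) = (8*k**3 + 27*k**2 + 37*k + 20)/(8*k**3 + 3*k**2 + 7*k + 2) after simplifying.
A = 1, B = 1, C = k**3 + 3*k**2/8 + 7*k/8 + 1/4.
Solve (1)·f(k+1) − (1)·f(k) = k**3 + 3*k**2/8 + 7*k/8 + 1/4.
From deg A=0, deg B=0, deg C=3: d=4.
Solve for f: f(k) = k*(2*k**3 - 3*k**2 + 4*k - 1)/8 (degree 4 ≤ 4).
Certificate R = B(k−1)f/C = k*(2*k**3 - 3*k**2 + 4*k - 1)/(8*k**3 + 3*k**2 + 7*k + 2) gives s_k = k*(2*k**3 - 3*k**2 + 4*k - 1).
Δs = 8*k**3 + 3*k**2 + 7*k + 2, as required.

Yes. s_k = k \left(2 k^{3} - 3 k^{2} + 4 k - 1\right).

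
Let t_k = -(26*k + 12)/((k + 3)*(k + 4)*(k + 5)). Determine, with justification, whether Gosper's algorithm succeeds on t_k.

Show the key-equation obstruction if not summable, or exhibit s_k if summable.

Yes. s_k = -k*(15*k + 1)/(4*(k + 3)*(k + 4)).

t_(k+1)/t_k = (k + 3)*(13*k + 19)/((k + 6)*(13*k + 6)).
Gosper form: A/B · C(k+1)/C(k) with A=k + 3, B=k + 6, C=k + 6/13.
Need (k + 3)·f(k+1) − (k + 5)·f(k) = k + 6/13.
d = 2 from the (1,1,1) case.
Solving with deg f ≤ 2: f(k) = k*(15*k + 1)/104.
R(k) = B(k−1)·f(k)/C(k) = k*(k + 5)*(15*k + 1)/(8*(13*k + 6)); s_k = R·t_k = -k*(15*k + 1)/(4*(k + 3)*(k + 4)).
s_(k+1) − s_k = 2*(-13*k - 6)/(k**3 + 12*k**2 + 47*k + 60) = t_k.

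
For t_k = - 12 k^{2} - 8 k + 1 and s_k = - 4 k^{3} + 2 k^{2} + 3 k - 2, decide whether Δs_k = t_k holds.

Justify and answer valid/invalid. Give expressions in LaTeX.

valid (s_(k+1) − s_k reduces to t_k)

s_(k+1) = -4*k**3 - 10*k**2 - 5*k - 1
s_(k+1) − s_k = -12*k**2 - 8*k + 1
(s_(k+1) − s_k) − t_k = 0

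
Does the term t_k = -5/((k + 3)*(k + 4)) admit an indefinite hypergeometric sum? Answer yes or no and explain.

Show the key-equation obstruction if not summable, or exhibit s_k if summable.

Yes. s_k = -5*k/(3*k + 9).

Step 1: r(k) = (k + 3)/(k + 5).
A = k + 3, B = k + 5, C = 1.
Need (k + 3)·f(k+1) − (k + 4)·f(k) = 1.
d = 1 from the (1,1,0) case.
A polynomial solution: f(k) = k/3.
Get s_k = R·t_k = -5*k/(3*k + 9) with R(k) = B(k−1)f(k)/C(k) = k*(k + 4)/3.
Check: Δs_k = -5/(k**2 + 7*k + 12). ✓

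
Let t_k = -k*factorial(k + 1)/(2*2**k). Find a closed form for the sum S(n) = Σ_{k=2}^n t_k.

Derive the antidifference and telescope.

r(k) = (k + 1)*(k + 2)/(2*k) after simplifying.
Take A(k)=k/2 + 1, B(k)=1, C(k)=k.
Key eq: (k/2 + 1)·f(k+1) = (1)·f(k) + (k).
Bound: deg f ≤ 0.
Coefficient equations give f(k) = 2.
Then R = B(k−1)f/C = 2/k, so s_k = R(k)·t_k = -factorial(k + 1)/2**k.
s_(k+1) − s_k = -k*factorial(k + 1)/(2*2**k) = t_k.
Evaluate: s_(n+1) = -2**(-n - 1)*factorial(n + 2); subtract s_(2) = -3/2 ⇒ S(n) = 3/2 - factorial(n + 2)/(2*2**n).

S(n) = 3/2 - factorial(n + 2)/(2*2**n)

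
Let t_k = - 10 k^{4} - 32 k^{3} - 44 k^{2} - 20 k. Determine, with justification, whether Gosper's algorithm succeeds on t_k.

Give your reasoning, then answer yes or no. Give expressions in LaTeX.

Compute t_(k+1)/t_k: get (5*k**4 + 36*k**3 + 100*k**2 + 122*k + 53)/(k*(5*k**3 + 16*k**2 + 22*k + 10)).
Normal form (A,B,C) = (1, 1, k**4 + 16*k**3/5 + 22*k**2/5 + 2*k).
Solve (1)·f(k+1) − (1)·f(k) = k**4 + 16*k**3/5 + 22*k**2/5 + 2*k.
Degrees (0,0,4) ⇒ d ≤ 5.
A polynomial solution: f(k) = k*(k - 1)*(2*k**3 + 5*k**2 + 7*k + 3)/10.
So s_k = (B(k−1)f/C)·t_k = ((k - 1)*(2*k**3 + 5*k**2 + 7*k + 3)/(2*(5*k**3 + 16*k**2 + 22*k + 10)))·t_k = k*(-2*k**4 - 3*k**3 - 2*k**2 + 4*k + 3).
Verify: 2*k*(-5*k**3 - 16*k**2 - 22*k - 10) matches t_k.

Yes. s_k = k \left(- 2 k^{4} - 3 k^{3} - 2 k^{2} + 4 k + 3\right).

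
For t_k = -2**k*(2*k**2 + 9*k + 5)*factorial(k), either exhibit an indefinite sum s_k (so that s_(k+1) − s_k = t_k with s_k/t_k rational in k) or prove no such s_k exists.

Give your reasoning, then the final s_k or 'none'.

s_k = -2**k*(k + 3)*factorial(k)

The ratio is 2*(2*k**3 + 15*k**2 + 29*k + 16)/(2*k**2 + 9*k + 5).
Normal form (A,B,C) = (2*k + 2, 1, k**2 + 9*k/2 + 5/2).
Key eq: (2*k + 2)·f(k+1) = (1)·f(k) + (k**2 + 9*k/2 + 5/2).
From deg A=1, deg B=0, deg C=2: d=1.
Match coefficients ⇒ f(k) = (k + 3)/2.
R(k) = B(k−1)·f(k)/C(k) = (k + 3)/(2*k**2 + 9*k + 5); s_k = R·t_k = -2**k*(k + 3)*factorial(k).
Verify: -2**k*(2*k**2 + 9*k + 5)*factorial(k) matches t_k.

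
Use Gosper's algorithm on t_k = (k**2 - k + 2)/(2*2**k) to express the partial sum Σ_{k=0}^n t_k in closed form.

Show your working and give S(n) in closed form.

S(n) = 2**(-n - 1)*(2**(n + 3) - n**2 - 3*n - 6)

r(k) = (k**2 + k + 2)/(2*(k**2 - k + 2)) after simplifying.
So A=1/2 and B=1, with C=k**2 - k + 2.
Set up (1/2)·f(k+1) − (1)·f(k) − (k**2 - k + 2) = 0.
d = 2 from the (0,0,2) case.
Solving with deg f ≤ 2: f(k) = -2*(k**2 + k + 4).
Get s_k = R·t_k = (-k**2 - k - 4)/2**k with R(k) = B(k−1)f(k)/C(k) = -2*(k**2 + k + 4)/(k**2 - k + 2).
Verify: (k**2 - k + 2)/(2*2**k) matches t_k.
Σ_(k=0)^n t_k = s_(n+1) − s_(0) = (2**(-n - 1)*(-n**2 - 3*n - 6)) − (-4), i.e. 2**(-n - 1)*(2**(n + 3) - n**2 - 3*n - 6).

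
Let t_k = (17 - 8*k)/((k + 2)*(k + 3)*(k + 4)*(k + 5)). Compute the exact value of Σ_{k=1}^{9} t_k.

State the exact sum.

r(k) = (k + 2)*(8*k - 9)/((k + 6)*(8*k - 17)) after simplifying.
Normal form (A,B,C) = (k + 2, k + 6, k - 17/8).
Set up (k + 2)·f(k+1) − (k + 5)·f(k) − (k - 17/8) = 0.
Bound: deg f ≤ 3.
A polynomial solution: f(k) = -k*(k**2 + 9*k + 58)/64.
Then R = B(k−1)f/C = -k*(k + 5)*(k**2 + 9*k + 58)/(8*(8*k - 17)), so s_k = R(k)·t_k = k*(k**2 + 9*k + 58)/(8*(k + 2)*(k + 3)*(k + 4)).
Verify: (17 - 8*k)/(k**4 + 14*k**3 + 71*k**2 + 154*k + 120) matches t_k.
Σ_(k=1)^(9) t_k = s_(10) − s_(1) = 155/1092 − (17/120) = 1/3640.

Σ = 1/3640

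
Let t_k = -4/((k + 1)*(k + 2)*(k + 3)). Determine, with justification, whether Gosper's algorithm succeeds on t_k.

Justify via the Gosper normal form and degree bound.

Ratio r(k) = (k + 1)/(k + 4).
A = k + 1, B = k + 4, C = 1.
f must satisfy (k + 1)·f(k+1) − (k + 3)·f(k) = 1.
d = 2 from the (1,1,0) case.
Solving with deg f ≤ 2: f(k) = k*(k + 3)/4.
So s_k = (B(k−1)f/C)·t_k = (k*(k + 3)**2/4)·t_k = k*(-k - 3)/((k + 1)*(k + 2)).
Δs = -4/(k**3 + 6*k**2 + 11*k + 6), as required.

Yes. s_k = k*(-k - 3)/((k + 1)*(k + 2)).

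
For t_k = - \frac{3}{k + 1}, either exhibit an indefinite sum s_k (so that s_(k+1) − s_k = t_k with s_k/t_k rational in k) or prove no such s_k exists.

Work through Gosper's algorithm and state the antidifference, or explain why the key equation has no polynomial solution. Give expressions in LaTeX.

none (Gosper's algorithm certifies no s_k)

The ratio is (k + 1)/(k + 2).
A = k + 1, B = k + 2, C = 1.
f must satisfy (k + 1)·f(k+1) − (k + 1)·f(k) = 1.
Degrees (1,1,0) ⇒ d ≤ 0.
Put f(k) = c0: A·f(k+1) − B(k−1)·f(k) − C = -1; need -1 = 0 — inconsistent ⇒ no f, not summable.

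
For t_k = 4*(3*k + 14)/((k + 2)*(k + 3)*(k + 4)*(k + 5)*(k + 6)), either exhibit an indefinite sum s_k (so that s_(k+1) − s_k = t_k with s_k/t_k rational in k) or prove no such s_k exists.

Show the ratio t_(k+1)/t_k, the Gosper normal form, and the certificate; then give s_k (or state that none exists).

Compute t_(k+1)/t_k: get (k + 2)*(3*k + 17)/((k + 7)*(3*k + 14)).
Gosper form: A/B · C(k+1)/C(k) with A=k + 2, B=k + 7, C=k + 14/3.
Set up (k + 2)·f(k+1) − (k + 6)·f(k) − (k + 14/3) = 0.
Bound: deg f ≤ 4.
A polynomial solution: f(k) = k*(k + 4)*(k**2 + 10*k + 31)/90.
So s_k = (B(k−1)f/C)·t_k = (k*(k + 4)*(k + 6)*(k**2 + 10*k + 31)/(30*(3*k + 14)))·t_k = 2*k*(k**2 + 10*k + 31)/(15*(k**3 + 10*k**2 + 31*k + 30)).
Δs = 4*(3*k + 14)/(k**5 + 20*k**4 + 155*k**3 + 580*k**2 + 1044*k + 720), as required.

s_k = 2*k*(k**2 + 10*k + 31)/(15*(k**3 + 10*k**2 + 31*k + 30))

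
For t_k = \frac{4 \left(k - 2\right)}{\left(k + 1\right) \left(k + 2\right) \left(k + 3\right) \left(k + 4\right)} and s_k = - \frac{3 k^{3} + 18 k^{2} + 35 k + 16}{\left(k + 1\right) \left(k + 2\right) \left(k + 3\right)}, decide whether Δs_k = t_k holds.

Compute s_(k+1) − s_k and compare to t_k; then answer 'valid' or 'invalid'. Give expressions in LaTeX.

valid; difference matches t_k

s_(k+1) = (-35*k - 3*(k + 1)**3 - 18*(k + 1)**2 - 51)/((k + 2)*(k + 3)*(k + 4))
s_(k+1) − s_k = 4*(k - 2)/(k**4 + 10*k**3 + 35*k**2 + 50*k + 24)
(s_(k+1) − s_k) − t_k = 0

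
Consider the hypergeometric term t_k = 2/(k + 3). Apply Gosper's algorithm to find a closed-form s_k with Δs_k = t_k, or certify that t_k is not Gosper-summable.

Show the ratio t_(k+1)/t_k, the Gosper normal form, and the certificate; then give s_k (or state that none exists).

r(k) = (k + 3)/(k + 4) after simplifying.
A = k + 3, B = k + 4, C = 1.
Need (k + 3)·f(k+1) − (k + 3)·f(k) = 1.
deg f ≤ 0 (via 1,1,0).
Put f(k) = c0: A·f(k+1) − B(k−1)·f(k) − C = -1; need -1 = 0 — inconsistent ⇒ no f, not summable.

none (Gosper's algorithm certifies no s_k)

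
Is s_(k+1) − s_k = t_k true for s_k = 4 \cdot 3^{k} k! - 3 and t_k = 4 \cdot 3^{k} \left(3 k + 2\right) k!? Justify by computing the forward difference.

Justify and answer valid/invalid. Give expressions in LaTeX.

s_(k+1) = 12*3**k*k*factorial(k) + 12*3**k*factorial(k) - 3
s_(k+1) − s_k = 4*3**k*(3*k + 2)*factorial(k)
(s_(k+1) − s_k) − t_k = 0

valid (s_(k+1) − s_k reduces to t_k)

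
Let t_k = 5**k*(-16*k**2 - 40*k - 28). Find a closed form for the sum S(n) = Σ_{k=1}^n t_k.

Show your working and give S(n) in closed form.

t_(k+1)/t_k = 5*(4*k**2 + 18*k + 21)/(4*k**2 + 10*k + 7).
A = 5, B = 1, C = k**2 + 5*k/2 + 7/4.
Solve (5)·f(k+1) − (1)·f(k) = k**2 + 5*k/2 + 7/4.
Bound: deg f ≤ 2.
Match coefficients ⇒ f(k) = (2*k**2 + 1)/8.
Then R = B(k−1)f/C = (2*k**2 + 1)/(2*(4*k**2 + 10*k + 7)), so s_k = R(k)·t_k = 5**k*(-4*k**2 - 2).
s_(k+1) − s_k = 4*5**k*(k**2 - 5*(k + 1)**2 - 2) = t_k.
Σ_(k=1)^n t_k = s_(n+1) − s_(1) = (5**(n + 1)*(-4*n**2 - 8*n - 6)) − (-30), i.e. -20*5**n*n**2 - 40*5**n*n - 30*5**n + 30.

S(n) = -20*5**n*n**2 - 40*5**n*n - 30*5**n + 30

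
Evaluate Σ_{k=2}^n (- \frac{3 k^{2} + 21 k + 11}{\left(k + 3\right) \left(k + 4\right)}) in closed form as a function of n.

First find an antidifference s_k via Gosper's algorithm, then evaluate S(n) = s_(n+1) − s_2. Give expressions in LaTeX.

S(n) = \frac{- 3 n^{2} - 4 n + 7}{n + 4}

t_(k+1)/t_k = (k + 3)*(21*k + 3*(k + 1)**2 + 32)/((k + 5)*(3*k**2 + 21*k + 11)).
Factor: A=k + 3; B=k + 5; C=k**2 + 7*k + 11/3.
f must satisfy (k + 3)·f(k+1) − (k + 4)·f(k) = k**2 + 7*k + 11/3.
Bound: deg f ≤ 2.
Solving with deg f ≤ 2: f(k) = k*(9*k + 2)/9.
R(k) = B(k−1)·f(k)/C(k) = k*(k + 4)*(9*k + 2)/(3*(3*k**2 + 21*k + 11)); s_k = R·t_k = k*(-9*k - 2)/(3*(k + 3)).
s_(k+1) − s_k = (-3*k**2 - 21*k - 11)/(k**2 + 7*k + 12) = t_k.
Σ_(k=2)^n t_k = s_(n+1) − s_(2) = ((-9*n**2 - 20*n - 11)/(3*(n + 4))) − (-8/3), i.e. (-3*n**2 - 4*n + 7)/(n + 4).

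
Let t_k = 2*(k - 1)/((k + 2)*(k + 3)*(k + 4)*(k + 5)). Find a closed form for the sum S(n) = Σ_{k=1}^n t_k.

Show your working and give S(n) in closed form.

t_(k+1)/t_k = k*(k + 2)/((k - 1)*(k + 6)).
A = k + 2, B = k + 6, C = k - 1.
Solve (k + 2)·f(k+1) − (k + 5)·f(k) = k - 1.
From deg A=1, deg B=1, deg C=1: d=3.
Match coefficients ⇒ f(k) = -k/2.
R(k) = B(k−1)·f(k)/C(k) = -k*(k + 5)/(2*(k - 1)); s_k = R·t_k = -k/((k + 2)*(k + 3)*(k + 4)).
Check: Δs_k = 2*(k - 1)/(k**4 + 14*k**3 + 71*k**2 + 154*k + 120). ✓
Telescope: S(n) = s_(n+1) − s_(1) = (-n - 1)/(n**3 + 12*n**2 + 47*n + 60) − (-1/60) = n*(n**2 + 12*n - 13)/(60*(n**3 + 12*n**2 + 47*n + 60)).

S(n) = n*(n**2 + 12*n - 13)/(60*(n**3 + 12*n**2 + 47*n + 60))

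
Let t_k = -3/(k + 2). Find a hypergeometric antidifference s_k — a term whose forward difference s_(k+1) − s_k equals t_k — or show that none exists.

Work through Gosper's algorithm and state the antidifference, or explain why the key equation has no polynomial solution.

not Gosper-summable; s_k does not exist

Step 1: r(k) = (k + 2)/(k + 3).
Take A(k)=k + 2, B(k)=k + 3, C(k)=1.
Set up (k + 2)·f(k+1) − (k + 2)·f(k) − (1) = 0.
From deg A=1, deg B=1, deg C=0: d=0.
Put f(k) = c0: A·f(k+1) − B(k−1)·f(k) − C = -1; need -1 = 0 — inconsistent ⇒ no f, not summable.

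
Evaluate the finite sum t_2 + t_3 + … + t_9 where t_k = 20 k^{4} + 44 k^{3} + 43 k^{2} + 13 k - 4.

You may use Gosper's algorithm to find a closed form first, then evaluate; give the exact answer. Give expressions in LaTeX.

Σ = 408448

The ratio is (20*k**4 + 124*k**3 + 295*k**2 + 311*k + 116)/(20*k**4 + 44*k**3 + 43*k**2 + 13*k - 4).
Gosper form: A/B · C(k+1)/C(k) with A=1, B=1, C=k**4 + 11*k**3/5 + 43*k**2/20 + 13*k/20 - 1/5.
Key eq: (1)·f(k+1) = (1)·f(k) + (k**4 + 11*k**3/5 + 43*k**2/20 + 13*k/20 - 1/5).
Bound: deg f ≤ 5.
Match coefficients ⇒ f(k) = k*(4*k**4 + k**3 - k**2 - 4*k - 4)/20.
Get s_k = R·t_k = k*(4*k**4 + k**3 - k**2 - 4*k - 4) with R(k) = B(k−1)f(k)/C(k) = k*(4*k**4 + k**3 - k**2 - 4*k - 4)/(20*k**4 + 44*k**3 + 43*k**2 + 13*k - 4).
s_(k+1) − s_k = 20*k**4 + 44*k**3 + 43*k**2 + 13*k - 4 = t_k.
Σ_(k=2)^(9) t_k = s_(10) − s_(2) = 408560 − (112) = 408448.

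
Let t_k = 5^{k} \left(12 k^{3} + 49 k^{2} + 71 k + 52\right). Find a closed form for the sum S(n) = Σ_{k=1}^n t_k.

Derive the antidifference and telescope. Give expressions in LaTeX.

r(k) = 5*(12*k**3 + 85*k**2 + 205*k + 184)/(12*k**3 + 49*k**2 + 71*k + 52) after simplifying.
Normal form (A,B,C) = (5, 1, k**3 + 49*k**2/12 + 71*k/12 + 13/3).
Solve (5)·f(k+1) − (1)·f(k) = k**3 + 49*k**2/12 + 71*k/12 + 13/3.
From deg A=0, deg B=0, deg C=3: d=3.
Coefficient equations give f(k) = (3*k**3 + k**2 + 4*k + 3)/12.
So s_k = (B(k−1)f/C)·t_k = ((3*k**3 + k**2 + 4*k + 3)/(12*k**3 + 49*k**2 + 71*k + 52))·t_k = 5**k*(3*k**3 + k**2 + 4*k + 3).
Check: Δs_k = 5**k*(12*k**3 + 49*k**2 + 71*k + 52). ✓
Evaluate: s_(n+1) = 5**(n + 1)*(3*n**3 + 10*n**2 + 15*n + 11); subtract s_(1) = 55 ⇒ S(n) = 15*5**n*n**3 + 50*5**n*n**2 + 75*5**n*n + 55*5**n - 55.

S(n) = 15 \cdot 5^{n} n^{3} + 50 \cdot 5^{n} n^{2} + 75 \cdot 5^{n} n + 55 \cdot 5^{n} - 55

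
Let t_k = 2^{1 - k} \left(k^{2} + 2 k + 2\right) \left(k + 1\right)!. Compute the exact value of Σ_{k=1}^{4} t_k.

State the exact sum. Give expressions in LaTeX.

r(k) = (k + 2)*(2*k + (k + 1)**2 + 4)/(2*(k**2 + 2*k + 2)) after simplifying.
A = k/2 + 1, B = 1, C = k**2 + 2*k + 2.
Solve (k/2 + 1)·f(k+1) − (1)·f(k) = k**2 + 2*k + 2.
Bound: deg f ≤ 1.
Solve for f: f(k) = 2*(k + 1) (degree 1 ≤ 1).
Certificate R = B(k−1)f/C = 2*(k + 1)/(k**2 + 2*k + 2) gives s_k = 2**(2 - k)*(k + 1)*factorial(k + 1).
s_(k+1) − s_k = 2**(1 - k)*(k**2 + 2*k + 2)*factorial(k + 1) = t_k.
Sum = s_(5) − s_(1); s_(5) = 540, s_(1) = 8 ⇒ 532.

Σ = 532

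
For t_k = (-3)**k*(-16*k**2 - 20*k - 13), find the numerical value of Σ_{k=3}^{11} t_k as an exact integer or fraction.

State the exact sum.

Σ = 300265083

r(k) = 3*(-16*k**2 - 52*k - 49)/(16*k**2 + 20*k + 13) after simplifying.
So A=-3 and B=1, with C=k**2 + 5*k/4 + 13/16.
Set up (-3)·f(k+1) − (1)·f(k) − (k**2 + 5*k/4 + 13/16) = 0.
Degrees (0,0,2) ⇒ d ≤ 2.
Coefficient equations give f(k) = -(4*k**2 - k + 1)/16.
Certificate R = B(k−1)f/C = -(4*k**2 - k + 1)/(16*k**2 + 20*k + 13) gives s_k = (-3)**k*(4*k**2 - k + 1).
Check: Δs_k = (-3)**k*(-16*k**2 - 20*k - 13). ✓
Evaluate s at k=12 and k=3: 300264165 and -918; difference 300265083.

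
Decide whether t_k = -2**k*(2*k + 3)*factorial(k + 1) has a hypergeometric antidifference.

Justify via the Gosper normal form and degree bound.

Yes. s_k = -2**k*factorial(k + 1).

The ratio is 2*(k + 2)*(2*k + 5)/(2*k + 3).
Factor: A=2*k + 4; B=1; C=k + 3/2.
Key eq: (2*k + 4)·f(k+1) = (1)·f(k) + (k + 3/2).
deg f ≤ 0 (via 1,0,1).
Solving with deg f ≤ 0: f(k) = 1/2.
So s_k = (B(k−1)f/C)·t_k = (1/(2*k + 3))·t_k = -2**k*factorial(k + 1).
Check: Δs_k = -2**k*(2*k + 3)*factorial(k + 1). ✓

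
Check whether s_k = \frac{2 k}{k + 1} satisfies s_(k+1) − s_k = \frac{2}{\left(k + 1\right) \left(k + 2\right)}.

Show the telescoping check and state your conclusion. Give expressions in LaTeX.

Valid: the claim telescopes to t_k.

s_(k+1) = 2*(k + 1)/(k + 2)
s_(k+1) − s_k = 2/(k**2 + 3*k + 2)
(s_(k+1) − s_k) − t_k = 0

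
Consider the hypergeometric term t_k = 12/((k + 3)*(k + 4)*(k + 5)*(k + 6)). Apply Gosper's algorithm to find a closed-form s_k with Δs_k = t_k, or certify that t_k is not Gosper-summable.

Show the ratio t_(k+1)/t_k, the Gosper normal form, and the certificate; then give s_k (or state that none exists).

s_k = k*(k**2 + 12*k + 47)/(15*(k + 3)*(k + 4)*(k + 5))

The ratio is (k + 3)/(k + 7).
So A=k + 3 and B=k + 7, with C=1.
f must satisfy (k + 3)·f(k+1) − (k + 6)·f(k) = 1.
deg f ≤ 3 (via 1,1,0).
Match coefficients ⇒ f(k) = k*(k**2 + 12*k + 47)/180.
So s_k = (B(k−1)f/C)·t_k = (k*(k + 6)*(k**2 + 12*k + 47)/180)·t_k = k*(k**2 + 12*k + 47)/(15*(k + 3)*(k + 4)*(k + 5)).
s_(k+1) − s_k = 12/(k**4 + 18*k**3 + 119*k**2 + 342*k + 360) = t_k.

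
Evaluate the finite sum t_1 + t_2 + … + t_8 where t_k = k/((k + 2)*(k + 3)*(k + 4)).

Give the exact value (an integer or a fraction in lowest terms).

Σ = 1/11

Ratio r(k) = (k + 1)*(k + 2)/(k*(k + 5)).
So A=k + 2 and B=k + 5, with C=k.
Set up (k + 2)·f(k+1) − (k + 4)·f(k) − (k) = 0.
d = 2 from the (1,1,1) case.
Solving with deg f ≤ 2: f(k) = k*(k - 1)/6.
Certificate R = B(k−1)f/C = (k - 1)*(k + 4)/6 gives s_k = k*(k - 1)/(6*(k + 2)*(k + 3)).
Δs = k/(k**3 + 9*k**2 + 26*k + 24), as required.
Telescoping: Σ = s_(9) − s_(1) = 1/11 − (0) = 1/11.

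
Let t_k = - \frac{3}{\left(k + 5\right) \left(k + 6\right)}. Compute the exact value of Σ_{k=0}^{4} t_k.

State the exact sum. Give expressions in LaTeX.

t_(k+1)/t_k = (k + 5)/(k + 7).
Gosper form: A/B · C(k+1)/C(k) with A=k + 5, B=k + 7, C=1.
Set up (k + 5)·f(k+1) − (k + 6)·f(k) − (1) = 0.
Bound: deg f ≤ 1.
A polynomial solution: f(k) = k/5.
Then R = B(k−1)f/C = k*(k + 6)/5, so s_k = R(k)·t_k = -3*k/(5*k + 25).
Check: Δs_k = -3/(k**2 + 11*k + 30). ✓
Evaluate s at k=5 and k=0: -3/10 and 0; difference -3/10.

Σ = -3/10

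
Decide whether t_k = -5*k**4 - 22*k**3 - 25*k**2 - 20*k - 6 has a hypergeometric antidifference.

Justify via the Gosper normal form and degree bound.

Yes. s_k = k**2*(-k**3 - 3*k**2 + k - 3).

r(k) = (5*k**4 + 42*k**3 + 121*k**2 + 156*k + 78)/(5*k**4 + 22*k**3 + 25*k**2 + 20*k + 6) after simplifying.
Factor: A=1; B=1; C=k**4 + 22*k**3/5 + 5*k**2 + 4*k + 6/5.
Need (1)·f(k+1) − (1)·f(k) = k**4 + 22*k**3/5 + 5*k**2 + 4*k + 6/5.
Bound: deg f ≤ 5.
Solve for f: f(k) = k**2*(k**3 + 3*k**2 - k + 3)/5 (degree 5 ≤ 5).
Get s_k = R·t_k = k**2*(-k**3 - 3*k**2 + k - 3) with R(k) = B(k−1)f(k)/C(k) = k**2*(k**3 + 3*k**2 - k + 3)/(5*k**4 + 22*k**3 + 25*k**2 + 20*k + 6).
Verify: -5*k**4 - 22*k**3 - 25*k**2 - 20*k - 6 matches t_k.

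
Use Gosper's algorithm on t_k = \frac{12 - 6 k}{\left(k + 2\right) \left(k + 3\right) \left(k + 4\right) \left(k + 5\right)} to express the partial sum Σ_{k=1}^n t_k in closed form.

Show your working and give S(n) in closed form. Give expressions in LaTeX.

S(n) = \frac{n \left(- n^{2} - 12 n + 133\right)}{60 \left(n^{3} + 12 n^{2} + 47 n + 60\right)}

t_(k+1)/t_k = (k - 1)*(k + 2)/((k - 2)*(k + 6)).
Gosper form: A/B · C(k+1)/C(k) with A=k + 2, B=k + 6, C=k - 2.
Key eq: (k + 2)·f(k+1) = (k + 5)·f(k) + (k - 2).
Degrees (1,1,1) ⇒ d ≤ 3.
Coefficient equations give f(k) = -k*(k**2 + 9*k + 62)/72.
Get s_k = R·t_k = k*(k**2 + 9*k + 62)/(12*(k + 2)*(k + 3)*(k + 4)) with R(k) = B(k−1)f(k)/C(k) = -k*(k + 5)*(k**2 + 9*k + 62)/(72*(k - 2)).
Verify: 6*(2 - k)/(k**4 + 14*k**3 + 71*k**2 + 154*k + 120) matches t_k.
Evaluate: s_(n+1) = (n**3 + 12*n**2 + 83*n + 72)/(12*(n**3 + 12*n**2 + 47*n + 60)); subtract s_(1) = 1/10 ⇒ S(n) = n*(-n**2 - 12*n + 133)/(60*(n**3 + 12*n**2 + 47*n + 60)).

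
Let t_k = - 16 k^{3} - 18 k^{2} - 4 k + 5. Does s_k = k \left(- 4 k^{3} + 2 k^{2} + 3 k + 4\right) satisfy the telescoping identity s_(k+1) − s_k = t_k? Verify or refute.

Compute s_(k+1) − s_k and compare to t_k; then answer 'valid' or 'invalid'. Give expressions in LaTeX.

s_(k+1) = -4*k**4 - 14*k**3 - 15*k**2 + 5
s_(k+1) − s_k = -16*k**3 - 18*k**2 - 4*k + 5
(s_(k+1) − s_k) − t_k = 0

Valid: the claim telescopes to t_k.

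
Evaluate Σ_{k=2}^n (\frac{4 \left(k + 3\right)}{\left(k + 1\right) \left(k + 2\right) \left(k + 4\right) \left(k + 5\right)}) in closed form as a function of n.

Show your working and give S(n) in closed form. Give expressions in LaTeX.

r(k) = (k + 1)*(k + 4)**2/((k + 3)**2*(k + 6)) after simplifying.
A = k + 1, B = k + 6, C = k**2 + 6*k + 9.
Need (k + 1)·f(k+1) − (k + 5)·f(k) = k**2 + 6*k + 9.
Bound: deg f ≤ 4.
Solving with deg f ≤ 4: f(k) = k*(k + 2)*(k + 3)*(k + 5)/8.
R(k) = B(k−1)·f(k)/C(k) = k*(k + 2)*(k + 5)**2/(8*(k + 3)); s_k = R·t_k = k*(k + 5)/(2*(k**2 + 5*k + 4)).
Verify: 4*(k + 3)/(k**4 + 12*k**3 + 49*k**2 + 78*k + 40) matches t_k.
Σ_(k=2)^n t_k = s_(n+1) − s_(2) = ((n**2 + 7*n + 6)/(2*(n**2 + 7*n + 10))) − (7/18), i.e. (n**2 + 7*n - 8)/(9*(n**2 + 7*n + 10)).

S(n) = \frac{n^{2} + 7 n - 8}{9 \left(n^{2} + 7 n + 10\right)}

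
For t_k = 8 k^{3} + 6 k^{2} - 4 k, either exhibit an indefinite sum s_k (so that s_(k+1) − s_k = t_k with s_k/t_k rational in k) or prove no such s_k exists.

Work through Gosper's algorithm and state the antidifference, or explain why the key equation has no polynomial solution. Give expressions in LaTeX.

s_k = k \left(2 k^{3} - 2 k^{2} - 3 k + 3\right)

Ratio r(k) = (4*k**3 + 15*k**2 + 16*k + 5)/(k*(4*k**2 + 3*k - 2)).
Factor: A=1; B=1; C=k**3 + 3*k**2/4 - k/2.
f must satisfy (1)·f(k+1) − (1)·f(k) = k**3 + 3*k**2/4 - k/2.
Degrees (0,0,3) ⇒ d ≤ 4.
A polynomial solution: f(k) = k*(k - 1)*(2*k**2 - 3)/8.
Get s_k = R·t_k = k*(2*k**3 - 2*k**2 - 3*k + 3) with R(k) = B(k−1)f(k)/C(k) = (k - 1)*(2*k**2 - 3)/(2*(4*k**2 + 3*k - 2)).
Δs = 2*k*(4*k**2 + 3*k - 2), as required.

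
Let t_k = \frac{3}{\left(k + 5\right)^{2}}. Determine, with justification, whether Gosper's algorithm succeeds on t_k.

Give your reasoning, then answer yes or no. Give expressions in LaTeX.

Step 1: r(k) = (k + 5)**2/(k + 6)**2.
Factor: A=k**2 + 10*k + 25; B=k**2 + 12*k + 36; C=1.
Need (k**2 + 10*k + 25)·f(k+1) − (k**2 + 10*k + 25)·f(k) = 1.
From deg A=2, deg B=2, deg C=0: d=0.
f = c0 ⇒ A·f(k+1) − B(k−1)·f(k) − C = -1. The system {-1 = 0} is inconsistent; no antidifference.

No. Not Gosper-summable.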